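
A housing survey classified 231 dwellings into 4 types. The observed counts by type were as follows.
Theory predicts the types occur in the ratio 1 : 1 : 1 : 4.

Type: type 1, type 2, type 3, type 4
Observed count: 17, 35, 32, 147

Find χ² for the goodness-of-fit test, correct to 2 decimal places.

Ratio total = 7. Expected counts: 231×1/7 = 33, 231×1/7 = 33, 231×1/7 = 33, 231×4/7 = 132.
cat         O        E   (O−E)²/E
type 1     17       33      7.758
type 2     35       33      0.121
type 3     32       33      0.030
type 4    147      132      1.705
Sum = 9.61

9.61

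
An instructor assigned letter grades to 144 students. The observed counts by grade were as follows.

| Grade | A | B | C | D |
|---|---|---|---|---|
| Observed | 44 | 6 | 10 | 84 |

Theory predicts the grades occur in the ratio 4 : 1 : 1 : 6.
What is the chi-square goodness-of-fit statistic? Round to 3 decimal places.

5.667

Ratio total = 12. Expected counts: 144×4/12 = 48, 144×1/12 = 12, 144×1/12 = 12, 144×6/12 = 72.
χ² = (44−48)²/48 + (6−12)²/12 + (10−12)²/12 + (84−72)²/72
   = 0.3333 + 3.0000 + 0.3333 + 2.0000
Sum = 5.667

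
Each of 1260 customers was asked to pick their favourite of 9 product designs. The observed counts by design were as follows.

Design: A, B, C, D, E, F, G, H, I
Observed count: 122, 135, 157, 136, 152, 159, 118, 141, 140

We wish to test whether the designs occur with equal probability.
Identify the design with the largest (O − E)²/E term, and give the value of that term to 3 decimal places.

G, 3.457

Expected count for each of the 9 categories: 1260/9 = 140.
A: (122 − 140)²/140 = 324/140 = 2.3143
B: (135 − 140)²/140 = 25/140 = 0.1786
C: (157 − 140)²/140 = 289/140 = 2.0643
D: (136 − 140)²/140 = 16/140 = 0.1143
E: (152 − 140)²/140 = 144/140 = 1.0286
F: (159 − 140)²/140 = 361/140 = 2.5786
G: (118 − 140)²/140 = 484/140 = 3.4571
H: (141 − 140)²/140 = 1/140 = 0.0071
I: (140 − 140)²/140 = 0/140 = 0.0000
The largest term is for G: 3.457.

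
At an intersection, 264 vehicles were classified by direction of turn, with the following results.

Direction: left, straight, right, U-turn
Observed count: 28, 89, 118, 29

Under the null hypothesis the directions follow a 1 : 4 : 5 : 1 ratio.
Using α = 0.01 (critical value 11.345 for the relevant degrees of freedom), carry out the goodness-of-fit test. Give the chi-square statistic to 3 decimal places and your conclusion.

Ratio total = 11. Expected counts: 264×1/11 = 24, 264×4/11 = 96, 264×5/11 = 120, 264×1/11 = 24.
cat           O        E   (O−E)²/E
left         28       24     0.6667
straight     89       96     0.5104
right       118      120     0.0333
U-turn       29       24     1.0417
Sum = 2.252
df = 3. Since 2.252 < 11.345, we do not reject H₀.

2.252; do not reject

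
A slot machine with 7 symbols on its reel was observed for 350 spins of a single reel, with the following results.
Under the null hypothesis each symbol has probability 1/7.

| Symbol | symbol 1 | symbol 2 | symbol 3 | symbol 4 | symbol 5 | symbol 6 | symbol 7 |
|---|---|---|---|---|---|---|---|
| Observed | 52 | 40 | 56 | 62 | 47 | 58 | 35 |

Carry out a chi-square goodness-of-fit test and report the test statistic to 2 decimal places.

Under H₀ each category has probability 1/7, so each expected count is 350/7 = 50.
symbol 1: (52 − 50)²/50 = 4/50 = 0.080
symbol 2: (40 − 50)²/50 = 100/50 = 2.000
symbol 3: (56 − 50)²/50 = 36/50 = 0.720
symbol 4: (62 − 50)²/50 = 144/50 = 2.880
symbol 5: (47 − 50)²/50 = 9/50 = 0.180
symbol 6: (58 − 50)²/50 = 64/50 = 1.280
symbol 7: (35 − 50)²/50 = 225/50 = 4.500
Sum = 11.64

11.64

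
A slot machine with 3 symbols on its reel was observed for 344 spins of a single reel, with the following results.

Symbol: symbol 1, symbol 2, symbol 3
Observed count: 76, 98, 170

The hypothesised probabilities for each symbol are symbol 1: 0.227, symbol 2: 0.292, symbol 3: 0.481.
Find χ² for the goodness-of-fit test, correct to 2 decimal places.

Expected counts E_i = n·p_i: 344×0.227 = 78.088, 344×0.292 = 100.448, 344×0.481 = 165.464.
symbol 1: (76 − 78.088)²/78.088 = 4.359744/78.088 = 0.056
symbol 2: (98 − 100.448)²/100.448 = 5.992704/100.448 = 0.060
symbol 3: (170 − 165.464)²/165.464 = 20.575296/165.464 = 0.124
Sum = 0.24

0.24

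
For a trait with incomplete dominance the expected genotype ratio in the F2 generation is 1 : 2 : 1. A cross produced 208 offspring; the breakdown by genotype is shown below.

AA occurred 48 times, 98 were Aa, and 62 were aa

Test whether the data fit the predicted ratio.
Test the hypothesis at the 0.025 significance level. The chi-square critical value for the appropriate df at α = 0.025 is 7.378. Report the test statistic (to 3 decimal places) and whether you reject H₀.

Ratio total = 4. Expected counts: 208×1/4 = 52, 208×2/4 = 104, 208×1/4 = 52.
cat         O        E   (O−E)²/E
AA         48       52     0.3077
Aa         98      104     0.3462
aa         62       52     1.9231
Sum = 2.577
df = 2. Since 2.577 < 7.378, we do not reject H₀.

2.577; do not reject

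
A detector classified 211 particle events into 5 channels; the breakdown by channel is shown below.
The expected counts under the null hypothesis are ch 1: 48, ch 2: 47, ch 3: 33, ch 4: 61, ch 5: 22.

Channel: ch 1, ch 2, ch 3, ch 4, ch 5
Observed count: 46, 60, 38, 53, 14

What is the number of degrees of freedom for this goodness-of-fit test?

4

There are k = 5 categories and no parameters were estimated from the data, so df = 5 − 1 = 4.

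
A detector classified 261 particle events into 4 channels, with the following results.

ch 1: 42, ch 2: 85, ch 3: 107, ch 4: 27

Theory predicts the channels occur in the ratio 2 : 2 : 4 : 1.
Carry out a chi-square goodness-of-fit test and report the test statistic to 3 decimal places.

Ratio total = 9. Expected counts: 261×2/9 = 58, 261×2/9 = 58, 261×4/9 = 116, 261×1/9 = 29.
cat         O        E   (O−E)²/E
ch 1       42       58     4.4138
ch 2       85       58    12.5690
ch 3      107      116     0.6983
ch 4       27       29     0.1379
Sum = 17.819

17.819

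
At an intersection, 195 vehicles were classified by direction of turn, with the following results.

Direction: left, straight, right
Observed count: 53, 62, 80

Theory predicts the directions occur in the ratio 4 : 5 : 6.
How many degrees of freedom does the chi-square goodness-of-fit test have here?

2

There are k = 3 categories and no parameters were estimated from the data, so df = 3 − 1 = 2.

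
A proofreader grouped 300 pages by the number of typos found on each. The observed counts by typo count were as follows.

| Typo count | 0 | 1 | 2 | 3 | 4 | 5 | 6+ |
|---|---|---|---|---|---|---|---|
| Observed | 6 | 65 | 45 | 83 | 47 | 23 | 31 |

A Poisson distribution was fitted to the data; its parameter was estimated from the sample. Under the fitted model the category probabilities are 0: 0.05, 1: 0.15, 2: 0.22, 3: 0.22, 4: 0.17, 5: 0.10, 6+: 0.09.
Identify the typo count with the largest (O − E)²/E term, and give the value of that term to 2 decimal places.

1, 8.89

Expected counts E_i = n·p_i: 300×0.05 = 15, 300×0.15 = 45, 300×0.22 = 66, 300×0.22 = 66, 300×0.17 = 51, 300×0.10 = 30, 300×0.09 = 27.
χ² = (6−15)²/15 + (65−45)²/45 + (45−66)²/66 + (83−66)²/66 + (47−51)²/51 + (23−30)²/30 + (31−27)²/27
   = 5.400 + 8.889 + 6.682 + 4.379 + 0.314 + 1.633 + 0.593
The largest term is for 1: 8.89.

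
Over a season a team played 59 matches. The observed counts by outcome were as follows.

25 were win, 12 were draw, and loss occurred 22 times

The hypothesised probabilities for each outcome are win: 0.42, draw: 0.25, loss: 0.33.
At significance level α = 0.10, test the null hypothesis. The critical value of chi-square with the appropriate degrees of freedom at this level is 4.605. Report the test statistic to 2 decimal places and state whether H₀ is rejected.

0.84; do not reject

Expected counts E_i = n·p_i: 59×0.42 = 24.78, 59×0.25 = 14.75, 59×0.33 = 19.47.
χ² = (25−24.78)²/24.78 + (12−14.75)²/14.75 + (22−19.47)²/19.47
   = 0.002 + 0.513 + 0.329
Sum = 0.84
df = 2. Since 0.84 < 4.605, we do not reject H₀.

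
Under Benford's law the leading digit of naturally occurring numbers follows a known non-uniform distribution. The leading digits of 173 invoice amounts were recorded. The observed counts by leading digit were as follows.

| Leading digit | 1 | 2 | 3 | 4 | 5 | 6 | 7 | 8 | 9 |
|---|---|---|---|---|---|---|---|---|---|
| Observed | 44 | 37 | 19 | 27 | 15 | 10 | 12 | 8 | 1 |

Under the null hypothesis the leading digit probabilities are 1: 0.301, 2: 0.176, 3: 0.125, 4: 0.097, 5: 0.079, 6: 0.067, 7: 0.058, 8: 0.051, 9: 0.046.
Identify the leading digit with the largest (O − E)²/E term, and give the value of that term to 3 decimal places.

4, 6.223

Expected counts E_i = n·p_i: 173×0.301 = 52.073, 173×0.176 = 30.448, 173×0.125 = 21.625, 173×0.097 = 16.781, 173×0.079 = 13.667, 173×0.067 = 11.591, 173×0.058 = 10.034, 173×0.051 = 8.823, 173×0.046 = 7.958.
cat         O        E   (O−E)²/E
1          44   52.073     1.2516
2          37   30.448     1.4099
3          19   21.625     0.3186
4          27   16.781     6.2230
5          15   13.667     0.1300
6          10   11.591     0.2184
7          12   10.034     0.3852
8           8    8.823     0.0768
9           1    7.958     6.0837
The largest term is for 4: 6.223.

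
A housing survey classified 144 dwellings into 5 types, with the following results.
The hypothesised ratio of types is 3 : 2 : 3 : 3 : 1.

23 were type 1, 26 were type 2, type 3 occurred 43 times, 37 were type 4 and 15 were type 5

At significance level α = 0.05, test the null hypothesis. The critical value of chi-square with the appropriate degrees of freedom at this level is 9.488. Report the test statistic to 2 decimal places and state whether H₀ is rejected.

7.00; do not reject

Ratio total = 12. Expected counts: 144×3/12 = 36, 144×2/12 = 24, 144×3/12 = 36, 144×3/12 = 36, 144×1/12 = 12.
cat         O        E   (O−E)²/E
type 1     23       36      4.694
type 2     26       24      0.167
type 3     43       36      1.361
type 4     37       36      0.028
type 5     15       12      0.750
Sum = 7.00
df = 4. Since 7.00 < 9.488, we do not reject H₀.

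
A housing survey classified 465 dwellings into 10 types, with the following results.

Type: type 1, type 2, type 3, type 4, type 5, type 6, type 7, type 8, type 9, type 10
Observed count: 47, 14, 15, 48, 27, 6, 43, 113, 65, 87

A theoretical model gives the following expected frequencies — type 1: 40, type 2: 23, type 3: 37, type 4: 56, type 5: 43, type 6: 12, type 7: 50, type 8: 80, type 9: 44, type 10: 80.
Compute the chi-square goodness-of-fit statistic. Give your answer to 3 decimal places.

53.152

type 1: (47 − 40)²/40 = 49/40 = 1.2250
type 2: (14 − 23)²/23 = 81/23 = 3.5217
type 3: (15 − 37)²/37 = 484/37 = 13.0811
type 4: (48 − 56)²/56 = 64/56 = 1.1429
type 5: (27 − 43)²/43 = 256/43 = 5.9535
type 6: (6 − 12)²/12 = 36/12 = 3.0000
type 7: (43 − 50)²/50 = 49/50 = 0.9800
type 8: (113 − 80)²/80 = 1089/80 = 13.6125
type 9: (65 − 44)²/44 = 441/44 = 10.0227
type 10: (87 − 80)²/80 = 49/80 = 0.6125
Sum = 53.152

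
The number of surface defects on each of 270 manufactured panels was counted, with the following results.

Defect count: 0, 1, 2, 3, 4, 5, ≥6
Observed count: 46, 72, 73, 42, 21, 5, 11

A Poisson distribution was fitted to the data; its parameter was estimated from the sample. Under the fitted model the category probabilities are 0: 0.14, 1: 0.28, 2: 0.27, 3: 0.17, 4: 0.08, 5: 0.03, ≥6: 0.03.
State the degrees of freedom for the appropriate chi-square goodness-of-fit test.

There are k = 7 categories and 1 parameter estimated from the data, so df = 7 − 1 − 1 = 5.

5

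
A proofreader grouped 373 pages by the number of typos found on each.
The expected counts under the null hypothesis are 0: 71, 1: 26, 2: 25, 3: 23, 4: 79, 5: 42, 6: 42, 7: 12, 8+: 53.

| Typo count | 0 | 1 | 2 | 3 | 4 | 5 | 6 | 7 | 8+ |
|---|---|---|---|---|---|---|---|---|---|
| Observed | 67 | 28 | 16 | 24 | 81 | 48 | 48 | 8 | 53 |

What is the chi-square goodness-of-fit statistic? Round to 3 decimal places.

6.761

cat         O        E   (O−E)²/E
0          67       71     0.2254
1          28       26     0.1538
2          16       25     3.2400
3          24       23     0.0435
4          81       79     0.0506
5          48       42     0.8571
6          48       42     0.8571
7           8       12     1.3333
8+         53       53     0.0000
Sum = 6.761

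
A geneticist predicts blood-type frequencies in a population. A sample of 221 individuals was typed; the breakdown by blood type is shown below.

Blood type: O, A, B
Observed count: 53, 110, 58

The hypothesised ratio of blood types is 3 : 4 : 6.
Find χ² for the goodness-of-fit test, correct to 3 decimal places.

45.000

Ratio total = 13. Expected counts: 221×3/13 = 51, 221×4/13 = 68, 221×6/13 = 102.
cat         O        E   (O−E)²/E
O          53       51     0.0784
A         110       68    25.9412
B          58      102    18.9804
Sum = 45.000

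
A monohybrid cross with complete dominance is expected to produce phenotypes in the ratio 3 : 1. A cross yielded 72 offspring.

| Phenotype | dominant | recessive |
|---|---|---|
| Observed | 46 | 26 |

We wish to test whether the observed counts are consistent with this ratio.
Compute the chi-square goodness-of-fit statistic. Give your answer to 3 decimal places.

Ratio total = 4. Expected counts: 72×3/4 = 54, 72×1/4 = 18.
χ² = (46−54)²/54 + (26−18)²/18
   = 1.1852 + 3.5556
Sum = 4.741

4.741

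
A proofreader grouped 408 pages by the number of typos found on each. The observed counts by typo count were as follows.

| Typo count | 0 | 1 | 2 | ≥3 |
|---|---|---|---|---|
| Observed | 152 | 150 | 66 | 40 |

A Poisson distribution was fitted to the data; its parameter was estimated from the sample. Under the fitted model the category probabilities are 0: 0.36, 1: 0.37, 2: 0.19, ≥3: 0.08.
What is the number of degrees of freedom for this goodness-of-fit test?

There are k = 4 categories and 1 parameter estimated from the data, so df = 4 − 1 − 1 = 2.

2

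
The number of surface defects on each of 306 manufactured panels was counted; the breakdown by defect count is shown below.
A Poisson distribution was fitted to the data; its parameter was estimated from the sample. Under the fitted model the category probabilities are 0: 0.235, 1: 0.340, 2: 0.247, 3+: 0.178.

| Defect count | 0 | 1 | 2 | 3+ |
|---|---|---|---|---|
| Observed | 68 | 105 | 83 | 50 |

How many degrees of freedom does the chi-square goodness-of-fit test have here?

There are k = 4 categories and 1 parameter estimated from the data, so df = 4 − 1 − 1 = 2.

2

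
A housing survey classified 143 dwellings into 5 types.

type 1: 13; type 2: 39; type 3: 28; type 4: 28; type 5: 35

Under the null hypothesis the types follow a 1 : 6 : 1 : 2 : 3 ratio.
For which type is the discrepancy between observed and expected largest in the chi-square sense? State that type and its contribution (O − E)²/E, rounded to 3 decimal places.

Ratio total = 13. Expected counts: 143×1/13 = 11, 143×6/13 = 66, 143×1/13 = 11, 143×2/13 = 22, 143×3/13 = 33.
cat         O        E   (O−E)²/E
type 1     13       11     0.3636
type 2     39       66    11.0455
type 3     28       11    26.2727
type 4     28       22     1.6364
type 5     35       33     0.1212
The largest term is for type 3: 26.273.

type 3, 26.273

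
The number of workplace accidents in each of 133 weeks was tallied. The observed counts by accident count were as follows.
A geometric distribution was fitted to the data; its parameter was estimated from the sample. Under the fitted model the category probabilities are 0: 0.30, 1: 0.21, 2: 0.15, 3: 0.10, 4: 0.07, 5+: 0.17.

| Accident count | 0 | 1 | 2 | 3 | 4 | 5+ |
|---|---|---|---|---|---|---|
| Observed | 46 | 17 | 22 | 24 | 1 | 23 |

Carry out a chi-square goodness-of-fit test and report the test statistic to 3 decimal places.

21.453

Expected counts E_i = n·p_i: 133×0.30 = 39.9, 133×0.21 = 27.93, 133×0.15 = 19.95, 133×0.10 = 13.3, 133×0.07 = 9.31, 133×0.17 = 22.61.
cat         O        E   (O−E)²/E
0          46     39.9     0.9326
1          17    27.93     4.2773
2          22    19.95     0.2107
3          24     13.3     8.6083
4           1     9.31     7.4174
5+         23    22.61     0.0067
Sum = 21.453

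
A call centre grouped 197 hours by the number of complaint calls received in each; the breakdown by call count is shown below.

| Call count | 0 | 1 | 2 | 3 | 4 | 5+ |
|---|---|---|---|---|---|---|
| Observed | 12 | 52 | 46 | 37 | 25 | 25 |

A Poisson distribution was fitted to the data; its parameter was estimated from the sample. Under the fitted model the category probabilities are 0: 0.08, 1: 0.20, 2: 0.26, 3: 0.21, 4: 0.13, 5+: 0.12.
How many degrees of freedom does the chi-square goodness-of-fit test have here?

4

There are k = 6 categories and 1 parameter estimated from the data, so df = 6 − 1 − 1 = 4.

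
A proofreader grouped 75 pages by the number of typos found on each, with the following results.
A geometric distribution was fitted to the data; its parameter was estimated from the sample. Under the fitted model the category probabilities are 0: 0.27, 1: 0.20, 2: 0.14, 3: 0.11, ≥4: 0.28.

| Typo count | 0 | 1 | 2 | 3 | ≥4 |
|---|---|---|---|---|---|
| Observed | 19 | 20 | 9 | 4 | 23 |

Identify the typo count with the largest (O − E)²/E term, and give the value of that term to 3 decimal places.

Expected counts E_i = n·p_i: 75×0.27 = 20.25, 75×0.20 = 15, 75×0.14 = 10.5, 75×0.11 = 8.25, 75×0.28 = 21.
0: (19 − 20.25)²/20.25 = 1.5625/20.25 = 0.0772
1: (20 − 15)²/15 = 25/15 = 1.6667
2: (9 − 10.5)²/10.5 = 2.25/10.5 = 0.2143
3: (4 − 8.25)²/8.25 = 18.0625/8.25 = 2.1894
≥4: (23 − 21)²/21 = 4/21 = 0.1905
The largest term is for 3: 2.189.

3, 2.189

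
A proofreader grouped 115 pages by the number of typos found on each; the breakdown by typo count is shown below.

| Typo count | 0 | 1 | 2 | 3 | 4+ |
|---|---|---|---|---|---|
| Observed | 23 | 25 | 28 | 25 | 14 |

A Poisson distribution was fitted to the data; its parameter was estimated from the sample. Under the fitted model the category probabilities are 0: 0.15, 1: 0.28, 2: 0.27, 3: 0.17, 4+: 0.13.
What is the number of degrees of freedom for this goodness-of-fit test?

3

There are k = 5 categories and 1 parameter estimated from the data, so df = 5 − 1 − 1 = 3.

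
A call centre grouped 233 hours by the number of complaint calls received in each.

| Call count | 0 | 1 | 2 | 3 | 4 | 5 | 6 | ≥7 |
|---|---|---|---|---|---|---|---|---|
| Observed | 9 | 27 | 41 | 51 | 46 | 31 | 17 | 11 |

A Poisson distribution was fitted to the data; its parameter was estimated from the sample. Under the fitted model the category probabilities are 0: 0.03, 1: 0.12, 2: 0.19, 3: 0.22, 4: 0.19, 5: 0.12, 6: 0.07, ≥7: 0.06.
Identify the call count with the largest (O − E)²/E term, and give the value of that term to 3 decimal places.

Expected counts E_i = n·p_i: 233×0.03 = 6.99, 233×0.12 = 27.96, 233×0.19 = 44.27, 233×0.22 = 51.26, 233×0.19 = 44.27, 233×0.12 = 27.96, 233×0.07 = 16.31, 233×0.06 = 13.98.
0: (9 − 6.99)²/6.99 = 4.0401/6.99 = 0.5780
1: (27 − 27.96)²/27.96 = 0.9216/27.96 = 0.0330
2: (41 − 44.27)²/44.27 = 10.6929/44.27 = 0.2415
3: (51 − 51.26)²/51.26 = 0.0676/51.26 = 0.0013
4: (46 − 44.27)²/44.27 = 2.9929/44.27 = 0.0676
5: (31 − 27.96)²/27.96 = 9.2416/27.96 = 0.3305
6: (17 − 16.31)²/16.31 = 0.4761/16.31 = 0.0292
≥7: (11 − 13.98)²/13.98 = 8.8804/13.98 = 0.6352
The largest term is for ≥7: 0.635.

≥7, 0.635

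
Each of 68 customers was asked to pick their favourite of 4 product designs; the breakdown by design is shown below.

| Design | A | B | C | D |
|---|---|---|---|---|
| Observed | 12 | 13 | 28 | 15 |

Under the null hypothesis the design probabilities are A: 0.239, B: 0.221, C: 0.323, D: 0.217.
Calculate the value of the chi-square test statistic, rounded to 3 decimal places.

Expected counts E_i = n·p_i: 68×0.239 = 16.252, 68×0.221 = 15.028, 68×0.323 = 21.964, 68×0.217 = 14.756.
χ² = (12−16.252)²/16.252 + (13−15.028)²/15.028 + (28−21.964)²/21.964 + (15−14.756)²/14.756
   = 1.1124 + 0.2737 + 1.6588 + 0.0040
Sum = 3.049

3.049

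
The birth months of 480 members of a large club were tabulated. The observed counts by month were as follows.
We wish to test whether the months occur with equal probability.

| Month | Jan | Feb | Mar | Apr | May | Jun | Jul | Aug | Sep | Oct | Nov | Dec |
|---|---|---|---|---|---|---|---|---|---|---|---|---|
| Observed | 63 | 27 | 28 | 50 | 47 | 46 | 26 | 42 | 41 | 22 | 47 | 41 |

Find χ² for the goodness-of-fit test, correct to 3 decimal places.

Under H₀ each category has probability 1/12, so each expected count is 480/12 = 40.
Jan: (63 − 40)²/40 = 529/40 = 13.2250
Feb: (27 − 40)²/40 = 169/40 = 4.2250
Mar: (28 − 40)²/40 = 144/40 = 3.6000
Apr: (50 − 40)²/40 = 100/40 = 2.5000
May: (47 − 40)²/40 = 49/40 = 1.2250
Jun: (46 − 40)²/40 = 36/40 = 0.9000
Jul: (26 − 40)²/40 = 196/40 = 4.9000
Aug: (42 − 40)²/40 = 4/40 = 0.1000
Sep: (41 − 40)²/40 = 1/40 = 0.0250
Oct: (22 − 40)²/40 = 324/40 = 8.1000
Nov: (47 − 40)²/40 = 49/40 = 1.2250
Dec: (41 − 40)²/40 = 1/40 = 0.0250
Sum = 40.050

40.050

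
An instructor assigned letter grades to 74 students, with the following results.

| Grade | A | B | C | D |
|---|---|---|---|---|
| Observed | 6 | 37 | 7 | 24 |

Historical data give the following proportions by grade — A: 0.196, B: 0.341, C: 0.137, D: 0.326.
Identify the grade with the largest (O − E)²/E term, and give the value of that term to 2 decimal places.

B, 5.49

Expected counts E_i = n·p_i: 74×0.196 = 14.504, 74×0.341 = 25.234, 74×0.137 = 10.138, 74×0.326 = 24.124.
A: (6 − 14.504)²/14.504 = 72.318016/14.504 = 4.986
B: (37 − 25.234)²/25.234 = 138.438756/25.234 = 5.486
C: (7 − 10.138)²/10.138 = 9.847044/10.138 = 0.971
D: (24 − 24.124)²/24.124 = 0.015376/24.124 = 0.001
The largest term is for B: 5.49.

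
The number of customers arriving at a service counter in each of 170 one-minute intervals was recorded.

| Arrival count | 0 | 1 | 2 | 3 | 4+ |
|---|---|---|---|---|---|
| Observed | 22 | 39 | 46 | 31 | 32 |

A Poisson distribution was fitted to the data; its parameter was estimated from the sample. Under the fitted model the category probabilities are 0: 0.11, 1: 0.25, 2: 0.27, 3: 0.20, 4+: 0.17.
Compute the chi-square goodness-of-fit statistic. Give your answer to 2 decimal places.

Expected counts E_i = n·p_i: 170×0.11 = 18.7, 170×0.25 = 42.5, 170×0.27 = 45.9, 170×0.20 = 34, 170×0.17 = 28.9.
0: (22 − 18.7)²/18.7 = 10.89/18.7 = 0.582
1: (39 − 42.5)²/42.5 = 12.25/42.5 = 0.288
2: (46 − 45.9)²/45.9 = 0.01/45.9 = 0.000
3: (31 − 34)²/34 = 9/34 = 0.265
4+: (32 − 28.9)²/28.9 = 9.61/28.9 = 0.333
Sum = 1.47

1.47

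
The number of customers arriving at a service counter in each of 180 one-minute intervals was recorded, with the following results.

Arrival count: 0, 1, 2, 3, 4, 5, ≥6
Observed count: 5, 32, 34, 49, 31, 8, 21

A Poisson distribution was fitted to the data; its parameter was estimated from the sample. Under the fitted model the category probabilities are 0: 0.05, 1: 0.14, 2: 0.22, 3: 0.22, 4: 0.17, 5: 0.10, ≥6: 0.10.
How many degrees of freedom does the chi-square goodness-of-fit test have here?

There are k = 7 categories and 1 parameter estimated from the data, so df = 7 − 1 − 1 = 5.

5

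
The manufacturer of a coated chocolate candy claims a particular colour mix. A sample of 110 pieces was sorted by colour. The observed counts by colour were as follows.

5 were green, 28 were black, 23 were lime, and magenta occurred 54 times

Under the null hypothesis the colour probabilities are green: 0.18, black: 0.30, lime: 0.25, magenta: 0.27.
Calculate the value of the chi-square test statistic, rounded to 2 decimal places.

32.44

Expected counts E_i = n·p_i: 110×0.18 = 19.8, 110×0.30 = 33, 110×0.25 = 27.5, 110×0.27 = 29.7.
cat          O        E   (O−E)²/E
green        5     19.8     11.063
black       28       33      0.758
lime        23     27.5      0.736
magenta     54     29.7     19.882
Sum = 32.44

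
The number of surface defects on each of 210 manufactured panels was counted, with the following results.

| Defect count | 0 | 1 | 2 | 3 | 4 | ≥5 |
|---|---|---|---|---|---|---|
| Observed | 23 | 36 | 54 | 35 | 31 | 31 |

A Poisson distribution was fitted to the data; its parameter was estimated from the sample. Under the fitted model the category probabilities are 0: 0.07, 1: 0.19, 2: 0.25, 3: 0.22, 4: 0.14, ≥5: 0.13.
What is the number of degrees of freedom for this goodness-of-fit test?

4

There are k = 6 categories and 1 parameter estimated from the data, so df = 6 − 1 − 1 = 4.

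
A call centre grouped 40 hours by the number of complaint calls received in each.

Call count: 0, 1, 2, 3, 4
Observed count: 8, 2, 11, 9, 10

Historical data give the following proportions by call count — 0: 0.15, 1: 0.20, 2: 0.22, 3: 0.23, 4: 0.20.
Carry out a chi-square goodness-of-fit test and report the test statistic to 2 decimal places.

6.22

Expected counts E_i = n·p_i: 40×0.15 = 6, 40×0.20 = 8, 40×0.22 = 8.8, 40×0.23 = 9.2, 40×0.20 = 8.
cat         O        E   (O−E)²/E
0           8        6      0.667
1           2        8      4.500
2          11      8.8      0.550
3           9      9.2      0.004
4          10        8      0.500
Sum = 6.22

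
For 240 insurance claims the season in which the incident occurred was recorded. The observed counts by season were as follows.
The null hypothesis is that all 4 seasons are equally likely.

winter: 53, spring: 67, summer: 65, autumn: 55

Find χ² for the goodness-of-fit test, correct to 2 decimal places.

2.47

Under H₀ each category has probability 1/4, so each expected count is 240/4 = 60.
cat         O        E   (O−E)²/E
winter     53       60      0.817
spring     67       60      0.817
summer     65       60      0.417
autumn     55       60      0.417
Sum = 2.47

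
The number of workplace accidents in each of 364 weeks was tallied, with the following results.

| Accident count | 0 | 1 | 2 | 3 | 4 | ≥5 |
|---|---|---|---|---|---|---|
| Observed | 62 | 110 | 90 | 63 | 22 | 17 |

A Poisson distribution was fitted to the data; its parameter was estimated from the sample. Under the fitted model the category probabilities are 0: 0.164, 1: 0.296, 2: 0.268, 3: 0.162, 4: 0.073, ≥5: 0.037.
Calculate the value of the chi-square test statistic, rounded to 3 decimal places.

2.709

Expected counts E_i = n·p_i: 364×0.164 = 59.696, 364×0.296 = 107.744, 364×0.268 = 97.552, 364×0.162 = 58.968, 364×0.073 = 26.572, 364×0.037 = 13.468.
χ² = (62−59.696)²/59.696 + (110−107.744)²/107.744 + (90−97.552)²/97.552 + (63−58.968)²/58.968 + (22−26.572)²/26.572 + (17−13.468)²/13.468
   = 0.0889 + 0.0472 + 0.5846 + 0.2757 + 0.7867 + 0.9263
Sum = 2.709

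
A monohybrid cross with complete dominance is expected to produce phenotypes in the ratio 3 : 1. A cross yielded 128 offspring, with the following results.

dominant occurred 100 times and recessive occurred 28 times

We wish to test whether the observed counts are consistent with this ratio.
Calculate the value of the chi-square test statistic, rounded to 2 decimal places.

Ratio total = 4. Expected counts: 128×3/4 = 96, 128×1/4 = 32.
χ² = (100−96)²/96 + (28−32)²/32
   = 0.167 + 0.500
Sum = 0.67

0.67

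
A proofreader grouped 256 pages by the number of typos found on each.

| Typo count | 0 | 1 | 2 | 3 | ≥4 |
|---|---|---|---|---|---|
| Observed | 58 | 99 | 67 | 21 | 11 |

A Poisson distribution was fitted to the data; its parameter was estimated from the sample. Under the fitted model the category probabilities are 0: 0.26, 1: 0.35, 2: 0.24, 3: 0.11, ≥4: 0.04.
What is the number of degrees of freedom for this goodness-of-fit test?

3

There are k = 5 categories and 1 parameter estimated from the data, so df = 5 − 1 − 1 = 3.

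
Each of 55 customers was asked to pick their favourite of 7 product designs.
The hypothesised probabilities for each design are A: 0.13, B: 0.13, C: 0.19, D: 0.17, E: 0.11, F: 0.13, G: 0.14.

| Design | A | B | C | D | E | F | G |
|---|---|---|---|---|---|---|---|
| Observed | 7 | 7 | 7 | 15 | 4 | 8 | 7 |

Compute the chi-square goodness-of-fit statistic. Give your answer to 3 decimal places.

5.419

Expected counts E_i = n·p_i: 55×0.13 = 7.15, 55×0.13 = 7.15, 55×0.19 = 10.45, 55×0.17 = 9.35, 55×0.11 = 6.05, 55×0.13 = 7.15, 55×0.14 = 7.7.
χ² = (7−7.15)²/7.15 + (7−7.15)²/7.15 + (7−10.45)²/10.45 + (15−9.35)²/9.35 + (4−6.05)²/6.05 + (8−7.15)²/7.15 + (7−7.7)²/7.7
   = 0.0031 + 0.0031 + 1.1390 + 3.4142 + 0.6946 + 0.1010 + 0.0636
Sum = 5.419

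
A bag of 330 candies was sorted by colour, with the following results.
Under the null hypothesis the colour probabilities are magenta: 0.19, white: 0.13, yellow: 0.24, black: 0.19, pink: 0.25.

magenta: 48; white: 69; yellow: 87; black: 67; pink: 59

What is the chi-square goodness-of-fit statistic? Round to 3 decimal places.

27.082

Expected counts E_i = n·p_i: 330×0.19 = 62.7, 330×0.13 = 42.9, 330×0.24 = 79.2, 330×0.19 = 62.7, 330×0.25 = 82.5.
magenta: (48 − 62.7)²/62.7 = 216.09/62.7 = 3.4464
white: (69 − 42.9)²/42.9 = 681.21/42.9 = 15.8790
yellow: (87 − 79.2)²/79.2 = 60.84/79.2 = 0.7682
black: (67 − 62.7)²/62.7 = 18.49/62.7 = 0.2949
pink: (59 − 82.5)²/82.5 = 552.25/82.5 = 6.6939
Sum = 27.082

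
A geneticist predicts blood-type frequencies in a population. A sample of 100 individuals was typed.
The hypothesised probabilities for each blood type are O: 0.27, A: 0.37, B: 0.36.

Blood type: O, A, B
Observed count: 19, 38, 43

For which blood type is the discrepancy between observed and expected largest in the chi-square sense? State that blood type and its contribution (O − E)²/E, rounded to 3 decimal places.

O, 2.370

Expected counts E_i = n·p_i: 100×0.27 = 27, 100×0.37 = 37, 100×0.36 = 36.
O: (19 − 27)²/27 = 64/27 = 2.3704
A: (38 − 37)²/37 = 1/37 = 0.0270
B: (43 − 36)²/36 = 49/36 = 1.3611
The largest term is for O: 2.370.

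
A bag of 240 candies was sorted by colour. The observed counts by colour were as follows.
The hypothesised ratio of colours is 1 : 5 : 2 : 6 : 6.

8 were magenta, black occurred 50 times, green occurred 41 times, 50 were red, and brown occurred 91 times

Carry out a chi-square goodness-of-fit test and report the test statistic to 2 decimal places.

Ratio total = 20. Expected counts: 240×1/20 = 12, 240×5/20 = 60, 240×2/20 = 24, 240×6/20 = 72, 240×6/20 = 72.
magenta: (8 − 12)²/12 = 16/12 = 1.333
black: (50 − 60)²/60 = 100/60 = 1.667
green: (41 − 24)²/24 = 289/24 = 12.042
red: (50 − 72)²/72 = 484/72 = 6.722
brown: (91 − 72)²/72 = 361/72 = 5.014
Sum = 26.78

26.78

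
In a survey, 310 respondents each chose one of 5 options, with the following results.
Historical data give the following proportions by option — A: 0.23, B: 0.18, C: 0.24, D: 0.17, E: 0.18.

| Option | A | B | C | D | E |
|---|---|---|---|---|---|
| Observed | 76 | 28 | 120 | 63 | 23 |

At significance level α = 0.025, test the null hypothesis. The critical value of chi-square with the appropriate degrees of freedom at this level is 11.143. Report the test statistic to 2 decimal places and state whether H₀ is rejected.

63.40; reject

Expected counts E_i = n·p_i: 310×0.23 = 71.3, 310×0.18 = 55.8, 310×0.24 = 74.4, 310×0.17 = 52.7, 310×0.18 = 55.8.
cat         O        E   (O−E)²/E
A          76     71.3      0.310
B          28     55.8     13.850
C         120     74.4     27.948
D          63     52.7      2.013
E          23     55.8     19.280
Sum = 63.40
df = 4. Since 63.40 > 11.143, we reject H₀.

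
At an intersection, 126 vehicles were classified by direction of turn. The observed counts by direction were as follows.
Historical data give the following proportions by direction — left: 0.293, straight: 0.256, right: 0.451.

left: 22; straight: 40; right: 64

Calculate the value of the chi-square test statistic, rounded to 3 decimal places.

8.793

Expected counts E_i = n·p_i: 126×0.293 = 36.918, 126×0.256 = 32.256, 126×0.451 = 56.826.
left: (22 − 36.918)²/36.918 = 222.546724/36.918 = 6.0281
straight: (40 − 32.256)²/32.256 = 59.969536/32.256 = 1.8592
right: (64 − 56.826)²/56.826 = 51.466276/56.826 = 0.9057
Sum = 8.793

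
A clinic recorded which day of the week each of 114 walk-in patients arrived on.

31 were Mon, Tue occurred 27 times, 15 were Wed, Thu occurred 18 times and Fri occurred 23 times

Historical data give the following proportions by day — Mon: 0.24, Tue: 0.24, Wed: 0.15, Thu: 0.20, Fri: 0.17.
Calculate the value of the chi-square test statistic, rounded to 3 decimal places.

Expected counts E_i = n·p_i: 114×0.24 = 27.36, 114×0.24 = 27.36, 114×0.15 = 17.1, 114×0.20 = 22.8, 114×0.17 = 19.38.
cat         O        E   (O−E)²/E
Mon        31    27.36     0.4843
Tue        27    27.36     0.0047
Wed        15     17.1     0.2579
Thu        18     22.8     1.0105
Fri        23    19.38     0.6762
Sum = 2.434

2.434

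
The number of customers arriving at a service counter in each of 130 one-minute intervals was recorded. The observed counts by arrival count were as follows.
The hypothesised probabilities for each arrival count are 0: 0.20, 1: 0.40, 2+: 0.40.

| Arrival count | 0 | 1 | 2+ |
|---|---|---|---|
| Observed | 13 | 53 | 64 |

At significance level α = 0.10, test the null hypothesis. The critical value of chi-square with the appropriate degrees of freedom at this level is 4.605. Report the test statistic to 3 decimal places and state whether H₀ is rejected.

Expected counts E_i = n·p_i: 130×0.20 = 26, 130×0.40 = 52, 130×0.40 = 52.
χ² = (13−26)²/26 + (53−52)²/52 + (64−52)²/52
   = 6.5000 + 0.0192 + 2.7692
Sum = 9.288
df = 2. Since 9.288 > 4.605, we reject H₀.

9.288; reject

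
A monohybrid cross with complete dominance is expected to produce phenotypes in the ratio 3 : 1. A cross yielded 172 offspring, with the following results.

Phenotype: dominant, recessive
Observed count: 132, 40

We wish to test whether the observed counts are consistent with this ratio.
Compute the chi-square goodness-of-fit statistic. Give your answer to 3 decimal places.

Ratio total = 4. Expected counts: 172×3/4 = 129, 172×1/4 = 43.
cat            O        E   (O−E)²/E
dominant     132      129     0.0698
recessive     40       43     0.2093
Sum = 0.279

0.279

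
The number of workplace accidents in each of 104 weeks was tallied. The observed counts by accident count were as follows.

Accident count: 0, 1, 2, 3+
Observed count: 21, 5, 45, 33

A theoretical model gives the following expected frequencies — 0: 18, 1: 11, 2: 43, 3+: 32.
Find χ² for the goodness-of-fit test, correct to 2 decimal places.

3.90

0: (21 − 18)²/18 = 9/18 = 0.500
1: (5 − 11)²/11 = 36/11 = 3.273
2: (45 − 43)²/43 = 4/43 = 0.093
3+: (33 − 32)²/32 = 1/32 = 0.031
Sum = 3.90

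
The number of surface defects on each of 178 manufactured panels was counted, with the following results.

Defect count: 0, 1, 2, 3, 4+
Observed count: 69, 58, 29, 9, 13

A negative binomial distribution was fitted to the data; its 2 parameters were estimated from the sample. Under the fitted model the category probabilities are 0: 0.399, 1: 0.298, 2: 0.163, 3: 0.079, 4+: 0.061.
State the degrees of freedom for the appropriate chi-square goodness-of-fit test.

2

There are k = 5 categories and 2 parameters estimated from the data, so df = 5 − 1 − 2 = 2.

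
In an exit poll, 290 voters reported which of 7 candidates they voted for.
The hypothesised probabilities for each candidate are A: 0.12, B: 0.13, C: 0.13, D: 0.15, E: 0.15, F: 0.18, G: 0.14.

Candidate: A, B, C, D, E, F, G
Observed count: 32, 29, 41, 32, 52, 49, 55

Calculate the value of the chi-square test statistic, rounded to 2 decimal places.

Expected counts E_i = n·p_i: 290×0.12 = 34.8, 290×0.13 = 37.7, 290×0.13 = 37.7, 290×0.15 = 43.5, 290×0.15 = 43.5, 290×0.18 = 52.2, 290×0.14 = 40.6.
A: (32 − 34.8)²/34.8 = 7.84/34.8 = 0.225
B: (29 − 37.7)²/37.7 = 75.69/37.7 = 2.008
C: (41 − 37.7)²/37.7 = 10.89/37.7 = 0.289
D: (32 − 43.5)²/43.5 = 132.25/43.5 = 3.040
E: (52 − 43.5)²/43.5 = 72.25/43.5 = 1.661
F: (49 − 52.2)²/52.2 = 10.24/52.2 = 0.196
G: (55 − 40.6)²/40.6 = 207.36/40.6 = 5.107
Sum = 12.53

12.53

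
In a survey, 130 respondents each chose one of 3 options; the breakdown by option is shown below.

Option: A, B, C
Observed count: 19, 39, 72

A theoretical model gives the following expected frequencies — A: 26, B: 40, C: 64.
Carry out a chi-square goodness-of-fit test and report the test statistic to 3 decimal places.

2.910

cat         O        E   (O−E)²/E
A          19       26     1.8846
B          39       40     0.0250
C          72       64     1.0000
Sum = 2.910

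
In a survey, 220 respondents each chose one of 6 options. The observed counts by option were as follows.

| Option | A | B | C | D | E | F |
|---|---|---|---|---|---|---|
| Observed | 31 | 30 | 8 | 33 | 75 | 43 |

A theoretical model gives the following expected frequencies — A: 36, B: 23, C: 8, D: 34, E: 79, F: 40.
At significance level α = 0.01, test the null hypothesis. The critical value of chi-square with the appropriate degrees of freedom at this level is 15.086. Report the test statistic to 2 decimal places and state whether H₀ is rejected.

cat         O        E   (O−E)²/E
A          31       36      0.694
B          30       23      2.130
C           8        8      0.000
D          33       34      0.029
E          75       79      0.203
F          43       40      0.225
Sum = 3.28
df = 5. Since 3.28 < 15.086, we do not reject H₀.

3.28; do not reject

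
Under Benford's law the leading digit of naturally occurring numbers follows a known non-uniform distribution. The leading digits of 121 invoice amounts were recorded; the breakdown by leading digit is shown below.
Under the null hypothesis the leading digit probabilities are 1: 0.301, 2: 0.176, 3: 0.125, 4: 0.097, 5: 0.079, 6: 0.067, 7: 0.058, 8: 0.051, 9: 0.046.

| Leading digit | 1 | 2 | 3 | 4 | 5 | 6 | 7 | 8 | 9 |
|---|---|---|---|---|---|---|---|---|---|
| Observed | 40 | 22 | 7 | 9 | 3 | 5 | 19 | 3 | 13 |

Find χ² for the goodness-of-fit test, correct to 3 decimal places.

43.085

Expected counts E_i = n·p_i: 121×0.301 = 36.421, 121×0.176 = 21.296, 121×0.125 = 15.125, 121×0.097 = 11.737, 121×0.079 = 9.559, 121×0.067 = 8.107, 121×0.058 = 7.018, 121×0.051 = 6.171, 121×0.046 = 5.566.
cat         O        E   (O−E)²/E
1          40   36.421     0.3517
2          22   21.296     0.0233
3           7   15.125     4.3647
4           9   11.737     0.6383
5           3    9.559     4.5005
6           5    8.107     1.1908
7          19    7.018    20.4572
8           3    6.171     1.6294
9          13    5.566     9.9289
Sum = 43.085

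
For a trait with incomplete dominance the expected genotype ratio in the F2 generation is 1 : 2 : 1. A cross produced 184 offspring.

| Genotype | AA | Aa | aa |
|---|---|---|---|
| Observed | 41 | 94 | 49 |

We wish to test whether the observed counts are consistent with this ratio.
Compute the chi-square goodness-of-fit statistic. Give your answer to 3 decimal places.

Ratio total = 4. Expected counts: 184×1/4 = 46, 184×2/4 = 92, 184×1/4 = 46.
AA: (41 − 46)²/46 = 25/46 = 0.5435
Aa: (94 − 92)²/92 = 4/92 = 0.0435
aa: (49 − 46)²/46 = 9/46 = 0.1957
Sum = 0.783

0.783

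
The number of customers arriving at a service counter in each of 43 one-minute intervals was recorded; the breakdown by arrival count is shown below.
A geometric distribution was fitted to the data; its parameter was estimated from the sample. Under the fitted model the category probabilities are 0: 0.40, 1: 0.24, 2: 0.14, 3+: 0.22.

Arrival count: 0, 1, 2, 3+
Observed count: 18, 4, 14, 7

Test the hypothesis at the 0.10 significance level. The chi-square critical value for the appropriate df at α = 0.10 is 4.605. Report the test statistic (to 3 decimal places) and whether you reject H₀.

Expected counts E_i = n·p_i: 43×0.40 = 17.2, 43×0.24 = 10.32, 43×0.14 = 6.02, 43×0.22 = 9.46.
cat         O        E   (O−E)²/E
0          18     17.2     0.0372
1           4    10.32     3.8704
2          14     6.02    10.5781
3+          7     9.46     0.6397
Sum = 15.125
df = 2. Since 15.125 > 4.605, we reject H₀.

15.125; reject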